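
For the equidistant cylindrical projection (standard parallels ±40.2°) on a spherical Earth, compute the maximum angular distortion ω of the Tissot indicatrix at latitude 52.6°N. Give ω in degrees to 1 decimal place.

With standard parallel φ₀ = 40.2°, the equirectangular projection gives x = Rλ cos φ₀, y = Rφ, so h = 1 and k = cos 40.2° / cos φ.
At 52.6°: h = 1.000, k = 1.258; principal scales a = 1.258, b = 1.000.
sin(ω/2) = (a − b)/(a + b) = 0.2575/2.258 = 0.1141, so ω = 2 arcsin(0.1141) ≈ 13.1°.

13.1°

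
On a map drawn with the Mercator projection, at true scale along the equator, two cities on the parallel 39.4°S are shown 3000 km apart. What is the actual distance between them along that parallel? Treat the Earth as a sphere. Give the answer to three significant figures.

2320 km

The Mercator projection is conformal; its linear scale factor is the same in every direction and equals sec φ = 1/cos φ.
Along the parallel at 39.4°, map distances are exaggerated by k = sec 39.4° = 1.294.
True distance = 3000 / 1.294 = 3000 × cos 39.4° ≈ 2320 km.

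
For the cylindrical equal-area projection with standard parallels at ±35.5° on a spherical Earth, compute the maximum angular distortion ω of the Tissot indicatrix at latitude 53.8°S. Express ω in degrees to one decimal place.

A cylindrical equal-area projection with standard parallel φ₀ has meridian scale h = cos φ / cos φ₀ and parallel scale k = cos φ₀ / cos φ (so areas are preserved, h·k = 1).
At 53.8°: h = 0.7255, k = 1.378; principal scales a = 1.378, b = 0.7255.
sin(ω/2) = (a − b)/(a + b) = 0.6530/2.104 = 0.3104, so ω = 2 arcsin(0.3104) ≈ 36.2°.

36.2°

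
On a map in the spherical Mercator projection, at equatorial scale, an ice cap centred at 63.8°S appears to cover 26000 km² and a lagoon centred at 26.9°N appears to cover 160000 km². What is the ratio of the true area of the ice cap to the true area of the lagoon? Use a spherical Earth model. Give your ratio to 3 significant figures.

On Mercator the areal scale is sec²φ, so true area = apparent × cos²φ.
True area of ice cap: 26000 × cos²(63.8°) = 26000 × 0.1949 = 5068 km².
True area of lagoon: 160000 × cos²(26.9°) = 160000 × 0.7953 = 127200 km².
Ratio = 5068 / 127200 ≈ 0.0398.

0.0398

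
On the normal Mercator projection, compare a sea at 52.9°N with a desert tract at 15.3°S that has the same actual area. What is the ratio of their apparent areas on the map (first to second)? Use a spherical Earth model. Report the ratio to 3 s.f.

2.56

Mercator is conformal with k = sec φ, so areal scale = k² = sec²φ.
At 52.9°: sec²(52.9°) = 1/0.6032² = 2.748.
At 15.3°: sec²(15.3°) = 1/0.9646² = 1.075.
Ratio = 2.748/1.075 = cos²(15.3°)/cos²(52.9°) ≈ 2.56.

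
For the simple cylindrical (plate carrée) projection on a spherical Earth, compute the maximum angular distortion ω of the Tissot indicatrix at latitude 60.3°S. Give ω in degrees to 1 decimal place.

39.4°

Plate carrée maps x = Rλ, y = Rφ. The meridian scale is h = 1 and the parallel scale is k = 1/cos φ = sec φ.
At 60.3°: h = 1.000, k = 2.018; principal scales a = 2.018, b = 1.000.
sin(ω/2) = (a − b)/(a + b) = 1.018/3.018 = 0.3374, so ω = 2 arcsin(0.3374) ≈ 39.4°.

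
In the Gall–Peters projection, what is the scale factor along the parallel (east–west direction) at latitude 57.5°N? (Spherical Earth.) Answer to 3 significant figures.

1.32

The Gall–Peters projection is cylindrical equal-area with φ₀ = 45°. Cylindrical equal-area (φ₀ = 45°): h = cos φ / cos 45° along meridians, k = cos 45° / cos φ along parallels; h·k = 1.
k = cos 45° / cos 57.5° = 0.7071/0.5373 = 1.316.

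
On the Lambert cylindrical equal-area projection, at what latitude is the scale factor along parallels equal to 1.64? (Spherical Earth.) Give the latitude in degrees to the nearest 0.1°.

52.4°

The Lambert cylindrical equal-area projection is the cylindrical equal-area projection with its standard parallel at the equator (φ₀ = 0). Cylindrical equal-area (φ₀ = 0°): h = cos φ / cos 0° along meridians, k = cos 0° / cos φ along parallels; h·k = 1.
k = cos φ₀ / cos φ = 1.64  ⇒  cos φ = cos 0° / 1.64 = 0.6098.
φ = arccos(0.6098) ≈ 52.4°.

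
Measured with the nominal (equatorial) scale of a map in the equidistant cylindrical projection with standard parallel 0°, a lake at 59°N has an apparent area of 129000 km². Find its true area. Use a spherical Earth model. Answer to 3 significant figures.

66400 km²

Plate carrée maps x = Rλ, y = Rφ. The meridian scale is h = 1 and the parallel scale is k = 1/cos φ = sec φ.
Areal scale = h·k = 1 × sec φ; at 59°, h = 1.000, k = 1.942, so h·k = 1.942.
True area = apparent / (areal scale) = 129000 / 1.942 ≈ 66400 km².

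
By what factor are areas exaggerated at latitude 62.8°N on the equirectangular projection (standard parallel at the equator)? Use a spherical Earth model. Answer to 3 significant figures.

2.19

Plate carrée maps x = Rλ, y = Rφ. The meridian scale is h = 1 and the parallel scale is k = 1/cos φ = sec φ.
Areal scale = h·k = 1 × sec φ; at 62.8°, h = 1.000, k = 2.188, so h·k = 2.188.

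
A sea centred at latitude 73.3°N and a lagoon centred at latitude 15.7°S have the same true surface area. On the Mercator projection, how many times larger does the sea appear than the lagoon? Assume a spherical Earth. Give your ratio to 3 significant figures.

11.2

Mercator areal scale is sec²φ.
At 73.3°: sec²(73.3°) = 1/0.2874² = 12.11.
At 15.7°: sec²(15.7°) = 1/0.9627² = 1.079.
Ratio = 12.11/1.079 = cos²(15.7°)/cos²(73.3°) ≈ 11.2.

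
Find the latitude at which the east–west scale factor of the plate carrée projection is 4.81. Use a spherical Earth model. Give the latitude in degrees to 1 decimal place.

Plate carrée: h = 1, k = sec φ along parallels.
sec φ = 4.81  ⇒  cos φ = 0.2079  ⇒  φ ≈ 78.0°.

78.0°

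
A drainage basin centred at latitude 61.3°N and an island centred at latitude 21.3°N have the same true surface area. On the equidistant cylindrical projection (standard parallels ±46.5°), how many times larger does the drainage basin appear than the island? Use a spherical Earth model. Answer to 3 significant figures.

1.94

With standard parallel φ₀ = 46.5°, the equirectangular projection gives x = Rλ cos φ₀, y = Rφ, so h = 1 and k = cos 46.5° / cos φ.
Areal scale at 61.3°: h·k = 1.000 × 1.433 = 1.433.
Areal scale at 21.3°: h·k = 1.000 × 0.7388 = 0.7388.
Ratio = 1.433/0.7388 ≈ 1.94.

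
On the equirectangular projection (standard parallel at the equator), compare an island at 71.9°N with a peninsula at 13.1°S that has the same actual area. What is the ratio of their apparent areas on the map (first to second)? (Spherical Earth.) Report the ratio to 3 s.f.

Plate carrée maps x = Rλ, y = Rφ. The meridian scale is h = 1 and the parallel scale is k = 1/cos φ = sec φ.
Areal scale at 71.9°: h·k = 1.000 × 3.219 = 3.219.
Areal scale at 13.1°: h·k = 1.000 × 1.027 = 1.027.
Ratio = 3.219/1.027 ≈ 3.14.

3.14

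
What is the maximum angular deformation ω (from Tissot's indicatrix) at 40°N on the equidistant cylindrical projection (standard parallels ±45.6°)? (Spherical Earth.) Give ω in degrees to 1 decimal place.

5.2°

In the equirectangular projection with standard parallel φ₀ = 45.6° (x = Rλ cos φ₀, y = Rφ), meridians are true-scale (h = 1) and the parallel scale is k = cos φ₀ / cos φ.
At 40°: h = 1.000, k = 0.9133; principal scales a = 1.000, b = 0.9133.
sin(ω/2) = (a − b)/(a + b) = 0.08665/1.913 = 0.04529, so ω = 2 arcsin(0.04529) ≈ 5.2°.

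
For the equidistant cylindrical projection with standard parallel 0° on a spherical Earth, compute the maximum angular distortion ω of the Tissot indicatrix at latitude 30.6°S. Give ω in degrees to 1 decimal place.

In the plate carrée (x = Rλ, y = Rφ), meridians are true-scale (h = 1) and parallels are stretched by k = sec φ.
At 30.6°: h = 1.000, k = 1.162; principal scales a = 1.162, b = 1.000.
sin(ω/2) = (a − b)/(a + b) = 0.1618/2.162 = 0.07484, so ω = 2 arcsin(0.07484) ≈ 8.6°.

8.6°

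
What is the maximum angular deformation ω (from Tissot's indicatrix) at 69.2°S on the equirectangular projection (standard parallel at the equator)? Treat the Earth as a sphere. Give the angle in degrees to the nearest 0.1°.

56.8°

For the equirectangular projection with φ₀ = 0 (plate carrée), h = 1 along meridians and k = sec φ along parallels.
At 69.2°: h = 1.000, k = 2.816; principal scales a = 2.816, b = 1.000.
sin(ω/2) = (a − b)/(a + b) = 1.816/3.816 = 0.4759, so ω = 2 arcsin(0.4759) ≈ 56.8°.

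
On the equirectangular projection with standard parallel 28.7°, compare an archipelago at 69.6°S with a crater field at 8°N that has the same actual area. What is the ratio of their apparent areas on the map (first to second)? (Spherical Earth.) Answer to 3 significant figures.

The equidistant cylindrical projection with φ₀ = 28.7° has h = 1 (meridians true) and k = cos φ₀ / cos φ along parallels.
Areal scale at 69.6°: h·k = 1.000 × 2.516 = 2.516.
Areal scale at 8°: h·k = 1.000 × 0.8858 = 0.8858.
Ratio = 2.516/0.8858 ≈ 2.84.

2.84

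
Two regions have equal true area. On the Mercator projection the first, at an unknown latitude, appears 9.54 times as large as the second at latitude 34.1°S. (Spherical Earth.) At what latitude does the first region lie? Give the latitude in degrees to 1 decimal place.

74.4°

Mercator areal scale is sec²φ, so apparent-area ratio = sec²φ₁ / sec²φ₂ = cos²φ₂ / cos²φ₁.
cos²φ₂ / cos²φ₁ = 9.54  ⇒  cos φ₁ = cos 34.1° / √9.54 = 0.8281/3.089 = 0.2681.
φ₁ = arccos(0.2681) ≈ 74.4°.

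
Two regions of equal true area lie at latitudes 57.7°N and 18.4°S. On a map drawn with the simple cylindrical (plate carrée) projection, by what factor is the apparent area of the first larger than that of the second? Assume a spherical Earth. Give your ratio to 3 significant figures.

1.78

In the plate carrée (x = Rλ, y = Rφ), meridians are true-scale (h = 1) and parallels are stretched by k = sec φ.
Areal scale at 57.7°: h·k = 1.000 × 1.871 = 1.871.
Areal scale at 18.4°: h·k = 1.000 × 1.054 = 1.054.
Ratio = 1.871/1.054 ≈ 1.78.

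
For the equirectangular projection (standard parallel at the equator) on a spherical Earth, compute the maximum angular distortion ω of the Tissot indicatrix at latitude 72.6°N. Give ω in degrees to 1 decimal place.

65.3°

For the equirectangular projection with φ₀ = 0 (plate carrée), h = 1 along meridians and k = sec φ along parallels.
At 72.6°: h = 1.000, k = 3.344; principal scales a = 3.344, b = 1.000.
sin(ω/2) = (a − b)/(a + b) = 2.344/4.344 = 0.5396, so ω = 2 arcsin(0.5396) ≈ 65.3°.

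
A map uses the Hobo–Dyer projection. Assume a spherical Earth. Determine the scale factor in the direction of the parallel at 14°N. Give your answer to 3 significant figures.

Hobo–Dyer is a cylindrical equal-area projection with standard parallels at ±37.5°. A cylindrical equal-area projection with standard parallel φ₀ has meridian scale h = cos φ / cos φ₀ and parallel scale k = cos φ₀ / cos φ (so areas are preserved, h·k = 1).
k = cos 37.5° / cos 14° = 0.7934/0.9703 = 0.8176.

0.818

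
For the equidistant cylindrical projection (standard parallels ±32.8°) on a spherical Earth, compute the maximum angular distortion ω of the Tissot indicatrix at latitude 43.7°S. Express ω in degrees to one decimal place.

In the equirectangular projection with standard parallel φ₀ = 32.8° (x = Rλ cos φ₀, y = Rφ), meridians are true-scale (h = 1) and the parallel scale is k = cos φ₀ / cos φ.
At 43.7°: h = 1.000, k = 1.163; principal scales a = 1.163, b = 1.000.
sin(ω/2) = (a − b)/(a + b) = 0.1627/2.163 = 0.07521, so ω = 2 arcsin(0.07521) ≈ 8.6°.

8.6°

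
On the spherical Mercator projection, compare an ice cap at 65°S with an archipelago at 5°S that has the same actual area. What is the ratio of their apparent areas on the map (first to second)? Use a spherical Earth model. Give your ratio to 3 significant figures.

Mercator is conformal with k = sec φ, so areal scale = k² = sec²φ.
At 65°: sec²(65°) = 1/0.4226² = 5.599.
At 5°: sec²(5°) = 1/0.9962² = 1.008.
Ratio = 5.599/1.008 = cos²(5°)/cos²(65°) ≈ 5.56.

5.56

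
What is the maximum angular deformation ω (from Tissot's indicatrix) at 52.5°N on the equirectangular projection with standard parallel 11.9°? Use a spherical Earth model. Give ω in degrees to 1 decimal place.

With standard parallel φ₀ = 11.9°, the equirectangular projection gives x = Rλ cos φ₀, y = Rφ, so h = 1 and k = cos 11.9° / cos φ.
At 52.5°: h = 1.000, k = 1.607; principal scales a = 1.607, b = 1.000.
sin(ω/2) = (a − b)/(a + b) = 0.6074/2.607 = 0.2329, so ω = 2 arcsin(0.2329) ≈ 26.9°.

26.9°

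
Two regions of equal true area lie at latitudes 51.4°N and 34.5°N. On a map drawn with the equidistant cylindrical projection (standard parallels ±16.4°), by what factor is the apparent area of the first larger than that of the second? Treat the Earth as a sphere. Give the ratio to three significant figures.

1.32

In the equirectangular projection with standard parallel φ₀ = 16.4° (x = Rλ cos φ₀, y = Rφ), meridians are true-scale (h = 1) and the parallel scale is k = cos φ₀ / cos φ.
Areal scale at 51.4°: h·k = 1.000 × 1.538 = 1.538.
Areal scale at 34.5°: h·k = 1.000 × 1.164 = 1.164.
Ratio = 1.538/1.164 ≈ 1.32.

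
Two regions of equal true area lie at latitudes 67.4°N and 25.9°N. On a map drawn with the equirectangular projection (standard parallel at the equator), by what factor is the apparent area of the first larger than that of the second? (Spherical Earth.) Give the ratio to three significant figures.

For the equirectangular projection with φ₀ = 0 (plate carrée), h = 1 along meridians and k = sec φ along parallels.
Areal scale at 67.4°: h·k = 1.000 × 2.602 = 2.602.
Areal scale at 25.9°: h·k = 1.000 × 1.112 = 1.112.
Ratio = 2.602/1.112 ≈ 2.34.

2.34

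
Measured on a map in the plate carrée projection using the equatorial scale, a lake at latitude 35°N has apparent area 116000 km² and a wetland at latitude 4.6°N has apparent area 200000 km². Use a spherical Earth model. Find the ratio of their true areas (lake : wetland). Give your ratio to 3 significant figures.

Plate carrée has h = 1 and k = sec φ, giving areal scale sec φ; true area = (apparent area) · cos φ.
True area of lake: 116000 × cos(35°) = 116000 × 0.8192 = 95020 km².
True area of wetland: 200000 × cos(4.6°) = 200000 × 0.9968 = 199400 km².
Ratio = 95020 / 199400 ≈ 0.477.

0.477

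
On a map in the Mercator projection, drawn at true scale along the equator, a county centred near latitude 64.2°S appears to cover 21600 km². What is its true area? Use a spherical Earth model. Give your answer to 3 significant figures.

4090 km²

Mercator is conformal, so the point scale is isotropic: h = k = sec φ = 1/cos φ.
Areal scale = k² = sec²φ = 1/cos²(64.2°) = 1/0.4352² = 5.279.
True area = apparent / (areal scale) = 21600 / 5.279 ≈ 4090 km².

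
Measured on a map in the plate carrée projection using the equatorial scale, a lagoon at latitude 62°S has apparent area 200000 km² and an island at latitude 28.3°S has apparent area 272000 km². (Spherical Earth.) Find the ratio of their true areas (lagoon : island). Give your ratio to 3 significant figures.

0.392

Plate carrée has h = 1 and k = sec φ, giving areal scale sec φ; true area = (apparent area) · cos φ.
True area of lagoon: 200000 × cos(62°) = 200000 × 0.4695 = 93890 km².
True area of island: 272000 × cos(28.3°) = 272000 × 0.8805 = 239500 km².
Ratio = 93890 / 239500 ≈ 0.392.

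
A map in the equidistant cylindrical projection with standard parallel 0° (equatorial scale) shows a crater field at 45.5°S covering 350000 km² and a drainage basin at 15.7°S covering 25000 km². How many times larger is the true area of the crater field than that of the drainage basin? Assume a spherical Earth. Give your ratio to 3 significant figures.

Plate carrée has h = 1 and k = sec φ, giving areal scale sec φ; true area = (apparent area) · cos φ.
True area of crater field: 350000 × cos(45.5°) = 350000 × 0.7009 = 245300 km².
True area of drainage basin: 25000 × cos(15.7°) = 25000 × 0.9627 = 24070 km².
Ratio = 245300 / 24070 ≈ 10.2.

10.2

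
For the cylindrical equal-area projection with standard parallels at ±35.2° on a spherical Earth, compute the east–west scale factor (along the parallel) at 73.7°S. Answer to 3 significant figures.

2.91

Cylindrical equal-area (φ₀ = 35.2°): h = cos φ / cos 35.2° along meridians, k = cos 35.2° / cos φ along parallels; h·k = 1.
k = cos 35.2° / cos 73.7° = 0.8171/0.2807 = 2.911.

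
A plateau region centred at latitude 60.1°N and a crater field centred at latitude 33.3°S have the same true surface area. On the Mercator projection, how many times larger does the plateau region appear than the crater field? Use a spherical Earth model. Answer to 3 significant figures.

Mercator areal scale is sec²φ.
At 60.1°: sec²(60.1°) = 1/0.4985² = 4.024.
At 33.3°: sec²(33.3°) = 1/0.8358² = 1.431.
Ratio = 4.024/1.431 = cos²(33.3°)/cos²(60.1°) ≈ 2.81.

2.81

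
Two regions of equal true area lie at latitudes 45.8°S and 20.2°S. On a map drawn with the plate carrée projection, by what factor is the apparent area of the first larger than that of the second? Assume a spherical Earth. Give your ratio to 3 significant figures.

1.35

Plate carrée maps x = Rλ, y = Rφ. The meridian scale is h = 1 and the parallel scale is k = 1/cos φ = sec φ.
Areal scale at 45.8°: h·k = 1.000 × 1.434 = 1.434.
Areal scale at 20.2°: h·k = 1.000 × 1.066 = 1.066.
Ratio = 1.434/1.066 ≈ 1.35.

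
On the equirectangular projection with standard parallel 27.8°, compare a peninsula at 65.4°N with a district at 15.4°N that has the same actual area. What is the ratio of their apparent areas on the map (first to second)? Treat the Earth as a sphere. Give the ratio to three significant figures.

2.32

The equidistant cylindrical projection with φ₀ = 27.8° has h = 1 (meridians true) and k = cos φ₀ / cos φ along parallels.
Areal scale at 65.4°: h·k = 1.000 × 2.125 = 2.125.
Areal scale at 15.4°: h·k = 1.000 × 0.9175 = 0.9175.
Ratio = 2.125/0.9175 ≈ 2.32.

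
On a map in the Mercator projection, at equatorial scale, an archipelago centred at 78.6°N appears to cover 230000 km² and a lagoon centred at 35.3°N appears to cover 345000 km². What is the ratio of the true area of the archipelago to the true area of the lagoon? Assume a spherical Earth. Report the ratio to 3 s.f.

0.0391

Since Mercator area scale is 1/cos²φ, the true area equals the apparent area multiplied by cos²φ.
True area of archipelago: 230000 × cos²(78.6°) = 230000 × 0.03907 = 8986 km².
True area of lagoon: 345000 × cos²(35.3°) = 345000 × 0.6661 = 229800 km².
Ratio = 8986 / 229800 ≈ 0.0391.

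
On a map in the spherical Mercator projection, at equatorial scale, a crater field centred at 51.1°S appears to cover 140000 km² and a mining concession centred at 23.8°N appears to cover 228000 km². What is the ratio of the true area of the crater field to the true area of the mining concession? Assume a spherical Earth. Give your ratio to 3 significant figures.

0.289

On Mercator the areal scale is sec²φ, so true area = apparent × cos²φ.
True area of crater field: 140000 × cos²(51.1°) = 140000 × 0.3943 = 55210 km².
True area of mining concession: 228000 × cos²(23.8°) = 228000 × 0.8372 = 190900 km².
Ratio = 55210 / 190900 ≈ 0.289.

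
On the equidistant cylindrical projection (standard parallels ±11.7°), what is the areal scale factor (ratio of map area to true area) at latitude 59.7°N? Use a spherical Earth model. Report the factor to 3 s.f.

1.94

In the equirectangular projection with standard parallel φ₀ = 11.7° (x = Rλ cos φ₀, y = Rφ), meridians are true-scale (h = 1) and the parallel scale is k = cos φ₀ / cos φ.
Areal scale = h·k = 1 × cos φ₀ / cos φ; at 59.7°, h = 1.000, k = 1.941, so h·k = 1.941.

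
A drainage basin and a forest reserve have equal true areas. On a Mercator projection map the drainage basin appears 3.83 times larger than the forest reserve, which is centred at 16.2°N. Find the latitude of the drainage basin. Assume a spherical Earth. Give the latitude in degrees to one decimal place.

60.6°

On Mercator, (apparent₁)/(apparent₂) = sec²φ₁ / sec²φ₂ when true areas are equal.
cos²φ₂ / cos²φ₁ = 3.83  ⇒  cos φ₁ = cos 16.2° / √3.83 = 0.9603/1.957 = 0.4907.
φ₁ = arccos(0.4907) ≈ 60.6°.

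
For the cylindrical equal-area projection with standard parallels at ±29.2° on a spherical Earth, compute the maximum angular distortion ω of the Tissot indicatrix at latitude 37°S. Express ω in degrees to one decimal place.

Cylindrical equal-area (φ₀ = 29.2°): h = cos φ / cos 29.2° along meridians, k = cos 29.2° / cos φ along parallels; h·k = 1.
At 37°: h = 0.9149, k = 1.093; principal scales a = 1.093, b = 0.9149.
sin(ω/2) = (a − b)/(a + b) = 0.1781/2.008 = 0.08871, so ω = 2 arcsin(0.08871) ≈ 10.2°.

10.2°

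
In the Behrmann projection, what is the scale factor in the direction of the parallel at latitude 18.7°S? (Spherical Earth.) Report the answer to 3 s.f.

0.914

The Behrmann projection is cylindrical equal-area with φ₀ = 30°. Cylindrical equal-area (φ₀ = 30°): h = cos φ / cos 30° along meridians, k = cos 30° / cos φ along parallels; h·k = 1.
k = cos 30° / cos 18.7° = 0.8660/0.9472 = 0.9143.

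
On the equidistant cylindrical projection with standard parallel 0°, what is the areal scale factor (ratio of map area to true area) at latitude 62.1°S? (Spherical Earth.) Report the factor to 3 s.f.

For the equirectangular projection with φ₀ = 0 (plate carrée), h = 1 along meridians and k = sec φ along parallels.
Areal scale = h·k = 1 × sec φ; at 62.1°, h = 1.000, k = 2.137, so h·k = 2.137.

2.14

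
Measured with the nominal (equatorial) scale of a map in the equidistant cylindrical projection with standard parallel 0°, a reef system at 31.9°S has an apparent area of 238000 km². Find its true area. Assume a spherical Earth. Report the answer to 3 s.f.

Plate carrée maps x = Rλ, y = Rφ. The meridian scale is h = 1 and the parallel scale is k = 1/cos φ = sec φ.
Areal scale = h·k = 1 × sec φ; at 31.9°, h = 1.000, k = 1.178, so h·k = 1.178.
True area = apparent / (areal scale) = 238000 / 1.178 ≈ 202000 km².

202000 km²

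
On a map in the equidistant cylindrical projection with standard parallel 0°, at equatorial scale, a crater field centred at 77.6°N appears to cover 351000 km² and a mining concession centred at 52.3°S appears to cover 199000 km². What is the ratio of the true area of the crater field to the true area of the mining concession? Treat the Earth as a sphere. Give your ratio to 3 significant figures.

0.619

On the plate carrée, areal scale = h·k = 1 × sec φ, so true area = apparent × cos φ.
True area of crater field: 351000 × cos(77.6°) = 351000 × 0.2147 = 75370 km².
True area of mining concession: 199000 × cos(52.3°) = 199000 × 0.6115 = 121700 km².
Ratio = 75370 / 121700 ≈ 0.619.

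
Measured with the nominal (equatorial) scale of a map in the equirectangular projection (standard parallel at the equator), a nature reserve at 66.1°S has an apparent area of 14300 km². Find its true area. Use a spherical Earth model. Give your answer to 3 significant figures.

5790 km²

Plate carrée maps x = Rλ, y = Rφ. The meridian scale is h = 1 and the parallel scale is k = 1/cos φ = sec φ.
Areal scale = h·k = 1 × sec φ; at 66.1°, h = 1.000, k = 2.468, so h·k = 2.468.
True area = apparent / (areal scale) = 14300 / 2.468 ≈ 5790 km².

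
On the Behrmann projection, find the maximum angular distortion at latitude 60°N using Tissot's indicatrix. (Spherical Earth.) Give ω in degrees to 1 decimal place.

60.0°

Behrmann is a cylindrical equal-area projection with standard parallels at ±30°. A cylindrical equal-area projection with standard parallel φ₀ has meridian scale h = cos φ / cos φ₀ and parallel scale k = cos φ₀ / cos φ (so areas are preserved, h·k = 1).
At 60°: h = 0.5774, k = 1.732; principal scales a = 1.732, b = 0.5774.
sin(ω/2) = (a − b)/(a + b) = 1.155/2.309 = 0.5000, so ω = 2 arcsin(0.5000) ≈ 60.0°.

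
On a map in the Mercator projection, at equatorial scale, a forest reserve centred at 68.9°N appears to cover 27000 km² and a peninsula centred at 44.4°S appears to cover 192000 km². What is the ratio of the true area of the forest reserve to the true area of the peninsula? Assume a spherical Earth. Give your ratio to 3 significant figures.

0.0357

Since Mercator area scale is 1/cos²φ, the true area equals the apparent area multiplied by cos²φ.
True area of forest reserve: 27000 × cos²(68.9°) = 27000 × 0.1296 = 3499 km².
True area of peninsula: 192000 × cos²(44.4°) = 192000 × 0.5105 = 98010 km².
Ratio = 3499 / 98010 ≈ 0.0357.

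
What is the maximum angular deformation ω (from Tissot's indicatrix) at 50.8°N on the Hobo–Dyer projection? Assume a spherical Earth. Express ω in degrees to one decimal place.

25.8°

The Hobo–Dyer projection is cylindrical equal-area with φ₀ = 37.5°. A cylindrical equal-area projection with standard parallel φ₀ has meridian scale h = cos φ / cos φ₀ and parallel scale k = cos φ₀ / cos φ (so areas are preserved, h·k = 1).
At 50.8°: h = 0.7967, k = 1.255; principal scales a = 1.255, b = 0.7967.
sin(ω/2) = (a − b)/(a + b) = 0.4586/2.052 = 0.2235, so ω = 2 arcsin(0.2235) ≈ 25.8°.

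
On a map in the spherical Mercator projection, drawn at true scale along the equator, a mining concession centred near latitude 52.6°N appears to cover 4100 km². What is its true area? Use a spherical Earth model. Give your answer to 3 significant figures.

1510 km²

The Mercator projection is conformal; its linear scale factor is the same in every direction and equals sec φ = 1/cos φ.
Areal scale = k² = sec²φ = 1/cos²(52.6°) = 1/0.6074² = 2.711.
True area = apparent / (areal scale) = 4100 / 2.711 ≈ 1510 km².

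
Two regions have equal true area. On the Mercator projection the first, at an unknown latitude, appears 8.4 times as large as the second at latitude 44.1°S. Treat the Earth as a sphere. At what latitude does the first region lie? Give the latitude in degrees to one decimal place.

Mercator areal scale is sec²φ, so apparent-area ratio = sec²φ₁ / sec²φ₂ = cos²φ₂ / cos²φ₁.
cos²φ₂ / cos²φ₁ = 8.4  ⇒  cos φ₁ = cos 44.1° / √8.4 = 0.7181/2.898 = 0.2478.
φ₁ = arccos(0.2478) ≈ 75.7°.

75.7°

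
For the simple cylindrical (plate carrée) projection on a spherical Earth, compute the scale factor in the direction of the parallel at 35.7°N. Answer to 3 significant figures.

For the equirectangular projection with φ₀ = 0 (plate carrée), h = 1 along meridians and k = sec φ along parallels.
k = 1/cos 35.7° = 1/0.8121 = 1.231.

1.23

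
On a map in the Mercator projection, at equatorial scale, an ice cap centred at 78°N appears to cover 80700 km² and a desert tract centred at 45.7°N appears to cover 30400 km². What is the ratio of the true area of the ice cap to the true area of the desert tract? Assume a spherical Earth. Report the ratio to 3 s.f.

0.235

On Mercator the areal scale is sec²φ, so true area = apparent × cos²φ.
True area of ice cap: 80700 × cos²(78°) = 80700 × 0.04323 = 3488 km².
True area of desert tract: 30400 × cos²(45.7°) = 30400 × 0.4878 = 14830 km².
Ratio = 3488 / 14830 ≈ 0.235.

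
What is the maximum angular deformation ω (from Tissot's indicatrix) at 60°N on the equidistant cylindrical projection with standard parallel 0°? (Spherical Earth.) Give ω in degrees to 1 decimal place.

Plate carrée maps x = Rλ, y = Rφ. The meridian scale is h = 1 and the parallel scale is k = 1/cos φ = sec φ.
At 60°: h = 1.000, k = 2.000; principal scales a = 2.000, b = 1.000.
sin(ω/2) = (a − b)/(a + b) = 1.0000/3.000 = 0.3333, so ω = 2 arcsin(0.3333) ≈ 38.9°.

38.9°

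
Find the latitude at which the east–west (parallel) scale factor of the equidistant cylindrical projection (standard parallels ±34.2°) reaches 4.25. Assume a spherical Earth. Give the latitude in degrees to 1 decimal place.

78.8°

In the equirectangular projection with standard parallel φ₀ = 34.2° (x = Rλ cos φ₀, y = Rφ), meridians are true-scale (h = 1) and the parallel scale is k = cos φ₀ / cos φ.
k = cos φ₀ / cos φ = 4.25  ⇒  cos φ = cos 34.2° / 4.25 = 0.1946.
φ = arccos(0.1946) ≈ 78.8°.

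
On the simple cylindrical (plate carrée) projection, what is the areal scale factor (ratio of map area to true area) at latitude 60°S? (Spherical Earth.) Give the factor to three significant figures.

2.00

For the equirectangular projection with φ₀ = 0 (plate carrée), h = 1 along meridians and k = sec φ along parallels.
Areal scale = h·k = 1 × sec φ; at 60°, h = 1.000, k = 2.000, so h·k = 2.000.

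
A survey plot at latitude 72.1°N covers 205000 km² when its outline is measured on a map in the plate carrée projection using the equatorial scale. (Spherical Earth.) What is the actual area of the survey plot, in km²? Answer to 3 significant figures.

Plate carrée maps x = Rλ, y = Rφ. The meridian scale is h = 1 and the parallel scale is k = 1/cos φ = sec φ.
Areal scale = h·k = 1 × sec φ; at 72.1°, h = 1.000, k = 3.254, so h·k = 3.254.
True area = apparent / (areal scale) = 205000 / 3.254 ≈ 63000 km².

63000 km²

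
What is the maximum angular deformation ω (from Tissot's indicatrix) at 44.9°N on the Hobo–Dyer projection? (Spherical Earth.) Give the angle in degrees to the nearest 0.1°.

13.0°

Hobo–Dyer is a cylindrical equal-area projection with standard parallels at ±37.5°. Cylindrical equal-area (φ₀ = 37.5°): h = cos φ / cos 37.5° along meridians, k = cos 37.5° / cos φ along parallels; h·k = 1.
At 44.9°: h = 0.8928, k = 1.120; principal scales a = 1.120, b = 0.8928.
sin(ω/2) = (a − b)/(a + b) = 0.2272/2.013 = 0.1129, so ω = 2 arcsin(0.1129) ≈ 13.0°.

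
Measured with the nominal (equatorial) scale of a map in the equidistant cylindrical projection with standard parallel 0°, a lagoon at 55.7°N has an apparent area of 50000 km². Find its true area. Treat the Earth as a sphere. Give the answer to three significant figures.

28200 km²

Plate carrée maps x = Rλ, y = Rφ. The meridian scale is h = 1 and the parallel scale is k = 1/cos φ = sec φ.
Areal scale = h·k = 1 × sec φ; at 55.7°, h = 1.000, k = 1.775, so h·k = 1.775.
True area = apparent / (areal scale) = 50000 / 1.775 ≈ 28200 km².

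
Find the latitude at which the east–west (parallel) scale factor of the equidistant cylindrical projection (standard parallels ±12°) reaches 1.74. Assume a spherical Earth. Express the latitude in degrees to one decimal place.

The equidistant cylindrical projection with φ₀ = 12° has h = 1 (meridians true) and k = cos φ₀ / cos φ along parallels.
k = cos φ₀ / cos φ = 1.74  ⇒  cos φ = cos 12° / 1.74 = 0.5622.
φ = arccos(0.5622) ≈ 55.8°.

55.8°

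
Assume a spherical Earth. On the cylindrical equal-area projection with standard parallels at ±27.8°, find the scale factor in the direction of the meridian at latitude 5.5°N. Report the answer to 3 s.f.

1.13

Cylindrical equal-area (φ₀ = 27.8°): h = cos φ / cos 27.8° along meridians, k = cos 27.8° / cos φ along parallels; h·k = 1.
h = cos 5.5° / cos 27.8° = 0.9954/0.8846 = 1.125.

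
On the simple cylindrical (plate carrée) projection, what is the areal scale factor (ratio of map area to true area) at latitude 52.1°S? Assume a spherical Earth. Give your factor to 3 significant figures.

Plate carrée maps x = Rλ, y = Rφ. The meridian scale is h = 1 and the parallel scale is k = 1/cos φ = sec φ.
Areal scale = h·k = 1 × sec φ; at 52.1°, h = 1.000, k = 1.628, so h·k = 1.628.

1.63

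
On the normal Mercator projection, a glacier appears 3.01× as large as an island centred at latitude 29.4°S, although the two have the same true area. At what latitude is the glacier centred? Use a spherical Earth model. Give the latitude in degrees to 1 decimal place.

59.9°

For equal true areas on Mercator, apparent areas scale as sec²φ, so the ratio is cos²φ₂ / cos²φ₁.
cos²φ₂ / cos²φ₁ = 3.01  ⇒  cos φ₁ = cos 29.4° / √3.01 = 0.8712/1.735 = 0.5022.
φ₁ = arccos(0.5022) ≈ 59.9°.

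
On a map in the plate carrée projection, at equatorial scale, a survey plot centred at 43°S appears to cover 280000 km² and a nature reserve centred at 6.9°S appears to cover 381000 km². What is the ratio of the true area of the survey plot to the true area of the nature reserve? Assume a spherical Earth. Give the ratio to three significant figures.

Plate carrée has h = 1 and k = sec φ, giving areal scale sec φ; true area = (apparent area) · cos φ.
True area of survey plot: 280000 × cos(43°) = 280000 × 0.7314 = 204800 km².
True area of nature reserve: 381000 × cos(6.9°) = 381000 × 0.9928 = 378200 km².
Ratio = 204800 / 378200 ≈ 0.541.

0.541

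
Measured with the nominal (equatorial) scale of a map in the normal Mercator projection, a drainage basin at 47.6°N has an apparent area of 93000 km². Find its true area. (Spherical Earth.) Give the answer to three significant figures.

The Mercator projection is conformal; its linear scale factor is the same in every direction and equals sec φ = 1/cos φ.
Areal scale = k² = sec²φ = 1/cos²(47.6°) = 1/0.6743² = 2.199.
True area = apparent / (areal scale) = 93000 / 2.199 ≈ 42300 km².

42300 km²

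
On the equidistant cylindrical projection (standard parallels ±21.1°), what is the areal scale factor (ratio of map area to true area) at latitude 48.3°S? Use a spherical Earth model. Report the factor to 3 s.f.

In the equirectangular projection with standard parallel φ₀ = 21.1° (x = Rλ cos φ₀, y = Rφ), meridians are true-scale (h = 1) and the parallel scale is k = cos φ₀ / cos φ.
Areal scale = h·k = 1 × cos φ₀ / cos φ; at 48.3°, h = 1.000, k = 1.402, so h·k = 1.402.

1.40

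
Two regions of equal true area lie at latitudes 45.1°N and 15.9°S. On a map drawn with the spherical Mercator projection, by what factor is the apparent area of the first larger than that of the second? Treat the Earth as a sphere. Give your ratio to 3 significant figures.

1.86

On Mercator, area is exaggerated by sec²φ = 1/cos²φ.
At 45.1°: sec²(45.1°) = 1/0.7059² = 2.007.
At 15.9°: sec²(15.9°) = 1/0.9617² = 1.081.
Ratio = 2.007/1.081 = cos²(15.9°)/cos²(45.1°) ≈ 1.86.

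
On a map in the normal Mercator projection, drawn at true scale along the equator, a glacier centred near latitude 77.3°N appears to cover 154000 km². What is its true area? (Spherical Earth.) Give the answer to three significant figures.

7440 km²

Mercator is conformal, so the point scale is isotropic: h = k = sec φ = 1/cos φ.
Areal scale = k² = sec²φ = 1/cos²(77.3°) = 1/0.2198² = 20.69.
True area = apparent / (areal scale) = 154000 / 20.69 ≈ 7440 km².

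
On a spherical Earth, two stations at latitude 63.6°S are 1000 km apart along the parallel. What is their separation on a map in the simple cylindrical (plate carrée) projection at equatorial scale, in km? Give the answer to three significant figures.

2250 km

For the equirectangular projection with φ₀ = 0 (plate carrée), h = 1 along meridians and k = sec φ along parallels.
Along the parallel, k = sec 63.6° = 1/0.4446 = 2.249.
Map distance = 1000 × 2.249 ≈ 2250 km.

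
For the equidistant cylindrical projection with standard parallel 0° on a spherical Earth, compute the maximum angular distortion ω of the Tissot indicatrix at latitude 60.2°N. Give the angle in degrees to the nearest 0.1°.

39.3°

In the plate carrée (x = Rλ, y = Rφ), meridians are true-scale (h = 1) and parallels are stretched by k = sec φ.
At 60.2°: h = 1.000, k = 2.012; principal scales a = 2.012, b = 1.000.
sin(ω/2) = (a − b)/(a + b) = 1.012/3.012 = 0.3360, so ω = 2 arcsin(0.3360) ≈ 39.3°.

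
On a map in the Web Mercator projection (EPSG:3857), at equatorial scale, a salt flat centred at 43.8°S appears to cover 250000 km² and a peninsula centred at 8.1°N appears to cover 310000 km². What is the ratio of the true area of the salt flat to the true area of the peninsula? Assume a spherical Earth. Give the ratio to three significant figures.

On Mercator the areal scale is sec²φ, so true area = apparent × cos²φ.
True area of salt flat: 250000 × cos²(43.8°) = 250000 × 0.5209 = 130200 km².
True area of peninsula: 310000 × cos²(8.1°) = 310000 × 0.9801 = 303800 km².
Ratio = 130200 / 303800 ≈ 0.429.

0.429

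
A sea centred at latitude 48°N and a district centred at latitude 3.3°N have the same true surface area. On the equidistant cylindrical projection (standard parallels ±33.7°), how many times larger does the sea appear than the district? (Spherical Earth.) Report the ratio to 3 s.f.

The equidistant cylindrical projection with φ₀ = 33.7° has h = 1 (meridians true) and k = cos φ₀ / cos φ along parallels.
Areal scale at 48°: h·k = 1.000 × 1.243 = 1.243.
Areal scale at 3.3°: h·k = 1.000 × 0.8333 = 0.8333.
Ratio = 1.243/0.8333 ≈ 1.49.

1.49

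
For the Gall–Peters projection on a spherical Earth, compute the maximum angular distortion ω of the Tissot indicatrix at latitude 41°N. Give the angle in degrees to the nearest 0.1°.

7.5°

Gall–Peters is a cylindrical equal-area projection with standard parallels at ±45°. Cylindrical equal-area (φ₀ = 45°): h = cos φ / cos 45° along meridians, k = cos 45° / cos φ along parallels; h·k = 1.
At 41°: h = 1.067, k = 0.9369; principal scales a = 1.067, b = 0.9369.
sin(ω/2) = (a − b)/(a + b) = 0.1304/2.004 = 0.06506, so ω = 2 arcsin(0.06506) ≈ 7.5°.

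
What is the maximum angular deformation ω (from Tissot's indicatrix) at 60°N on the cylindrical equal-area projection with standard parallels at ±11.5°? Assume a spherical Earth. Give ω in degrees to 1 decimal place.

71.9°

Cylindrical equal-area (φ₀ = 11.5°): h = cos φ / cos 11.5° along meridians, k = cos 11.5° / cos φ along parallels; h·k = 1.
At 60°: h = 0.5102, k = 1.960; principal scales a = 1.960, b = 0.5102.
sin(ω/2) = (a − b)/(a + b) = 1.450/2.470 = 0.5869, so ω = 2 arcsin(0.5869) ≈ 71.9°.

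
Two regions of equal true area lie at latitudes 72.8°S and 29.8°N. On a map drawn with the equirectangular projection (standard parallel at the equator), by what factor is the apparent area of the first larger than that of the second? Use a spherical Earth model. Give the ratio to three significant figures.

2.93

Plate carrée maps x = Rλ, y = Rφ. The meridian scale is h = 1 and the parallel scale is k = 1/cos φ = sec φ.
Areal scale at 72.8°: h·k = 1.000 × 3.382 = 3.382.
Areal scale at 29.8°: h·k = 1.000 × 1.152 = 1.152.
Ratio = 3.382/1.152 ≈ 2.93.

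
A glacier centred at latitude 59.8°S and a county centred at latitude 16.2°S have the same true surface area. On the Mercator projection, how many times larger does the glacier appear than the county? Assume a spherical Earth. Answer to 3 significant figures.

3.64

Mercator is conformal with k = sec φ, so areal scale = k² = sec²φ.
At 59.8°: sec²(59.8°) = 1/0.5030² = 3.952.
At 16.2°: sec²(16.2°) = 1/0.9603² = 1.084.
Ratio = 3.952/1.084 = cos²(16.2°)/cos²(59.8°) ≈ 3.64.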